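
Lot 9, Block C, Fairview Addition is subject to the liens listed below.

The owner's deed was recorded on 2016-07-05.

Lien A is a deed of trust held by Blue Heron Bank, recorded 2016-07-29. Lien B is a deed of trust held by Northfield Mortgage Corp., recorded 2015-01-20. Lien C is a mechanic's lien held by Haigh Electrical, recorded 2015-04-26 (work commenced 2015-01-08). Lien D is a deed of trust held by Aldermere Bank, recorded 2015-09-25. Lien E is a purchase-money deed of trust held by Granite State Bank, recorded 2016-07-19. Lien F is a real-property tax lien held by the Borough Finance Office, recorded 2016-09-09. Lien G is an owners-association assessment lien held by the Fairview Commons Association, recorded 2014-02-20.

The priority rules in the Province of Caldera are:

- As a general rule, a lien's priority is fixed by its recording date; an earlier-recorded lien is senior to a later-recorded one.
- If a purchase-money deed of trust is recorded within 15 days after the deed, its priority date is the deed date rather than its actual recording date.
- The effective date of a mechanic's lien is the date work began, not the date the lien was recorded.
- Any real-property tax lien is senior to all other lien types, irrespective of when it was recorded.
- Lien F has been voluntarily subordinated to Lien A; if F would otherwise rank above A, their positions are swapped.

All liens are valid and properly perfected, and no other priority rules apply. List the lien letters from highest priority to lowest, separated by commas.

Adjusting effective dates: C is treated as recorded 2015-01-08, the work-commencement date; E relates back to the deed date 2016-07-05.
F is a real-property tax lien, so it outranks all other liens regardless of date.
Remaining liens by effective date: G (2014-02-20), C (2015-01-08), B (2015-01-20), D (2015-09-25), E (2016-07-05), A (2016-07-29).
Because F would otherwise rank above A, the subordination swaps them.

A, G, C, B, D, E, F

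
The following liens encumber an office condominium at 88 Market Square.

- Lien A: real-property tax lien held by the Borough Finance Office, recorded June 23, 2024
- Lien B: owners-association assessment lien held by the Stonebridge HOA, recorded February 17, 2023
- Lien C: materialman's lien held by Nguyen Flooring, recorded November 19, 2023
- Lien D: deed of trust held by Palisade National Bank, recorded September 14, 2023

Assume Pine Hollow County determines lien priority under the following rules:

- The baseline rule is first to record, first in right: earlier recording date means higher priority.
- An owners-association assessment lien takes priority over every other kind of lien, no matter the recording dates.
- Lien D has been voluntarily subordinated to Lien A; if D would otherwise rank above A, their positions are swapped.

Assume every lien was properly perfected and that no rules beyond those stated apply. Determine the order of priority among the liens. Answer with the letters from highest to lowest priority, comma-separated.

B, as an owners-association assessment lien, has superpriority and ranks first.
Ordering the rest by effective date: D (September 14, 2023), C (November 19, 2023), A (June 23, 2024).
Because D would otherwise rank above A, the subordination swaps them.

B, A, C, D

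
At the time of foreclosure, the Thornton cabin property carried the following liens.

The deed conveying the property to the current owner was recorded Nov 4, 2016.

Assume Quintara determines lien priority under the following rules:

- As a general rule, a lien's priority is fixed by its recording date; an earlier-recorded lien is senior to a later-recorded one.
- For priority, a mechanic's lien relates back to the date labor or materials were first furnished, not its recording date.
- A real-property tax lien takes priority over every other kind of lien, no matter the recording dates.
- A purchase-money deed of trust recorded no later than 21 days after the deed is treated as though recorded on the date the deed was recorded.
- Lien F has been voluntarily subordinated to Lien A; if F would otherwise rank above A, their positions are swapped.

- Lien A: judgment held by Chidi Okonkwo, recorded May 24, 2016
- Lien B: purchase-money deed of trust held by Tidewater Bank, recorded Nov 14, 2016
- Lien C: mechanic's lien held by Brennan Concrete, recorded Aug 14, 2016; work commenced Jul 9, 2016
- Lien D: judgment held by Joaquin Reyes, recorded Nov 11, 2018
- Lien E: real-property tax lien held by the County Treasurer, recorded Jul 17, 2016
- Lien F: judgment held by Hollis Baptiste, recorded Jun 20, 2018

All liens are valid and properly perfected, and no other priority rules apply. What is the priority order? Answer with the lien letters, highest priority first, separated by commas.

E, A, C, B, F, D

Adjusting effective dates: B was recorded within the 21-day window, so its effective date is the deed date Nov 4, 2016; C relates back to Jul 9, 2016 (work commenced).
E, as a real-property tax lien, has superpriority and ranks first.
The other liens, earliest effective date first: A (May 24, 2016), C (Jul 9, 2016), B (Nov 4, 2016), F (Jun 20, 2018), D (Nov 11, 2018).
F already ranks below A; the subordination has no effect.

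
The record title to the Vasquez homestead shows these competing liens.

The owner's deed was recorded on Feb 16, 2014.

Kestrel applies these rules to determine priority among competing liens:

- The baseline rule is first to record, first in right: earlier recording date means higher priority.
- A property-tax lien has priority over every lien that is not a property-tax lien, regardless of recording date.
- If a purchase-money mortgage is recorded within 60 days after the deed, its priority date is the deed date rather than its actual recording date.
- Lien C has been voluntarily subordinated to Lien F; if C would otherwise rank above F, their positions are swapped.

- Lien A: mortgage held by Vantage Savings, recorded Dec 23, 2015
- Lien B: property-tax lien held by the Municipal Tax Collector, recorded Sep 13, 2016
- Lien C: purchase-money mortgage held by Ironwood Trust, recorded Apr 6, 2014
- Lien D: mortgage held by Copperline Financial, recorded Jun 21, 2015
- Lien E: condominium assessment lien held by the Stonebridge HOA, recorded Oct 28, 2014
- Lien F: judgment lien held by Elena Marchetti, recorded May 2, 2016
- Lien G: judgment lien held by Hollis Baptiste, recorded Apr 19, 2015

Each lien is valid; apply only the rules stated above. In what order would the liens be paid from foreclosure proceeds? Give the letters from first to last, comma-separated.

B, F, E, G, D, A, C

Effective dates: C relates back to the deed date Feb 16, 2014.
B, as a property-tax lien, has superpriority and ranks first.
Remaining liens by effective date: C (Feb 16, 2014), E (Oct 28, 2014), G (Apr 19, 2015), D (Jun 21, 2015), A (Dec 23, 2015), F (May 2, 2016).
C would otherwise be senior to F, so under the subordination agreement C and F exchange positions.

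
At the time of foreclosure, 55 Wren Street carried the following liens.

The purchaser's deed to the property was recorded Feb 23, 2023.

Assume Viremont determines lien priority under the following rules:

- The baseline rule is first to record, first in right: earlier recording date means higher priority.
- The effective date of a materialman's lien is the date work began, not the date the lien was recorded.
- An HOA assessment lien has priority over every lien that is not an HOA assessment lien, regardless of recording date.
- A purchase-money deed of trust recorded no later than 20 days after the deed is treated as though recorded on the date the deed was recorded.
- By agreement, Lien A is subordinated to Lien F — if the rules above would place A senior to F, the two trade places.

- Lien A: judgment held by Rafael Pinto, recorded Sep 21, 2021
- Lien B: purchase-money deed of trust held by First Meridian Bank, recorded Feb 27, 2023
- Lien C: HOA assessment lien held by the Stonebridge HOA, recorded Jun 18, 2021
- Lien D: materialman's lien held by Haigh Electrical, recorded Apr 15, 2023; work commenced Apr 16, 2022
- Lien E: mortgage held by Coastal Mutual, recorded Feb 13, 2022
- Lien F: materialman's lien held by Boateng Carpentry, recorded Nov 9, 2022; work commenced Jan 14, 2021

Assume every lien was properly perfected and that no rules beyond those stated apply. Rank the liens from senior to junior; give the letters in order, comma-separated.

C, F, A, E, D, B

Effective dates after the stated exceptions: B was recorded within the 20-day window, so its effective date is the deed date Feb 23, 2023; D's effective date is Apr 16, 2022, when work began; F relates back to Jan 14, 2021 (work commenced).
C, as an HOA assessment lien, has superpriority and ranks first.
Remaining liens by effective date: F (Jan 14, 2021), A (Sep 21, 2021), E (Feb 13, 2022), D (Apr 16, 2022), B (Feb 23, 2023).
Since A is not senior to F, the subordination leaves the order unchanged.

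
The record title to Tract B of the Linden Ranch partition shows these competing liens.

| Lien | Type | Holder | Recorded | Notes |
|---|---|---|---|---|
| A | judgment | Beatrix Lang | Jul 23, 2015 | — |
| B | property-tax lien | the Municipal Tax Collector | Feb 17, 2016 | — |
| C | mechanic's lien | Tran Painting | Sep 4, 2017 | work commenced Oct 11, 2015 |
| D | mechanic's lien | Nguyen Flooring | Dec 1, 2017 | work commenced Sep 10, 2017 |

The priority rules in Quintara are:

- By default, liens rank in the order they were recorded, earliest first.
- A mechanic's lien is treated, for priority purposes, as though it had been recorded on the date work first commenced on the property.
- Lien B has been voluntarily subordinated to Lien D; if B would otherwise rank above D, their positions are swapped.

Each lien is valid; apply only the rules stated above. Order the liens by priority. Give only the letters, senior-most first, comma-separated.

First, effective dates: C is treated as recorded Oct 11, 2015, the work-commencement date; D is treated as recorded Sep 10, 2017, the work-commencement date.
Sorted by effective date: A (Jul 23, 2015), C (Oct 11, 2015), B (Feb 17, 2016), D (Sep 10, 2017).
B is senior to D before the subordination, so the two trade places.

A, C, D, B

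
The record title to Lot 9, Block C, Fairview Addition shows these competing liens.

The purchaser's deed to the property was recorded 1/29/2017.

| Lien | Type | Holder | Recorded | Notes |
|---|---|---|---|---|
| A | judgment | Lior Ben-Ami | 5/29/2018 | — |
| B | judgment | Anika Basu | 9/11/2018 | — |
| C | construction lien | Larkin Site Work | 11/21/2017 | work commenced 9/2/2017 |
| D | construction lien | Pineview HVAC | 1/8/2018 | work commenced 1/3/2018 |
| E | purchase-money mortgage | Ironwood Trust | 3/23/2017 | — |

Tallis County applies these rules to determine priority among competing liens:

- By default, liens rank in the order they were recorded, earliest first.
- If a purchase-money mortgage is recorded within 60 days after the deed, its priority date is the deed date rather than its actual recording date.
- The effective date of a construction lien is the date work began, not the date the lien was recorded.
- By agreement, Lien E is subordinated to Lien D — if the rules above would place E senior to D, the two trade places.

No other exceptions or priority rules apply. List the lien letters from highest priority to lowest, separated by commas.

First, effective dates: C relates back to 9/2/2017 (work commenced); D's effective date is 1/3/2018, when work began; E was recorded within the 60-day window, so its effective date is the deed date 1/29/2017.
By effective date: E (1/29/2017), C (9/2/2017), D (1/3/2018), A (5/29/2018), B (9/11/2018).
E would otherwise be senior to D, so under the subordination agreement E and D exchange positions.

D, C, E, A, B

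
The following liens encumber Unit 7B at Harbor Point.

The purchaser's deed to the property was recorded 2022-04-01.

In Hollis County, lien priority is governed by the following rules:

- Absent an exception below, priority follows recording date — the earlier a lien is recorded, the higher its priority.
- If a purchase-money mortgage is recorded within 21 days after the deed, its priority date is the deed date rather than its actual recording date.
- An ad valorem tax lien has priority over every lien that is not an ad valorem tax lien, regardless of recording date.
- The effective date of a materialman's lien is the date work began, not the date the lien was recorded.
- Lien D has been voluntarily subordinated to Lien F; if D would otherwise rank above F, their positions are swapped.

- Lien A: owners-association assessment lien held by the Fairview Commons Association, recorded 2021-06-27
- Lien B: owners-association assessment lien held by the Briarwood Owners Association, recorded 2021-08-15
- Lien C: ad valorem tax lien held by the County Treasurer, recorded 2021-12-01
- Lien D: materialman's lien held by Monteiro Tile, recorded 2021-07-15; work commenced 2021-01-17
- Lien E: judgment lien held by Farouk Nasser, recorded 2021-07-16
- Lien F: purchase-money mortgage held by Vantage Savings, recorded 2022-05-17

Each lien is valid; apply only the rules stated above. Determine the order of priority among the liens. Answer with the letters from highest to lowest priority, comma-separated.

Adjusting effective dates: D relates back to 2021-01-17 (work commenced); F missed the 21-day window (46 days after the deed), so its recording date stands.
C is an ad valorem tax lien and takes priority over every other lien.
Ordering the rest by effective date: D (2021-01-17), A (2021-06-27), E (2021-07-16), B (2021-08-15), F (2022-05-17).
D would otherwise be senior to F, so under the subordination agreement D and F exchange positions.

C, F, A, E, B, D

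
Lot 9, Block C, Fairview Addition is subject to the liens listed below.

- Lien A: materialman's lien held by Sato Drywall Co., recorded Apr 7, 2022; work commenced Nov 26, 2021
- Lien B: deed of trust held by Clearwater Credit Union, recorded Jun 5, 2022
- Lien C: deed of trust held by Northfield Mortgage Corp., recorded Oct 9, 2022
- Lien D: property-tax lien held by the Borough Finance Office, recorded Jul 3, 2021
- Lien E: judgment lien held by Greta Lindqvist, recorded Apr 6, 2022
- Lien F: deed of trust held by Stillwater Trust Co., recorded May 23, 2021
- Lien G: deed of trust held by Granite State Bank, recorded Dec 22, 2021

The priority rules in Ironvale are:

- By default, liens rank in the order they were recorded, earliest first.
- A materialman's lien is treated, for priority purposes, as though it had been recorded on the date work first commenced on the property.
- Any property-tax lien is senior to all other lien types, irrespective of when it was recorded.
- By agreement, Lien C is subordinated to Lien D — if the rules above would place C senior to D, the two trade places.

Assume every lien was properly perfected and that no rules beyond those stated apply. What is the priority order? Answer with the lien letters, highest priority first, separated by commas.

Adjusting effective dates: A relates back to Nov 26, 2021 (work commenced).
D is a property-tax lien and takes priority over every other lien.
Among the remaining liens, by effective date: F (May 23, 2021), A (Nov 26, 2021), G (Dec 22, 2021), E (Apr 6, 2022), B (Jun 5, 2022), C (Oct 9, 2022).
Since C is not senior to D, the subordination leaves the order unchanged.

D, F, A, G, E, B, C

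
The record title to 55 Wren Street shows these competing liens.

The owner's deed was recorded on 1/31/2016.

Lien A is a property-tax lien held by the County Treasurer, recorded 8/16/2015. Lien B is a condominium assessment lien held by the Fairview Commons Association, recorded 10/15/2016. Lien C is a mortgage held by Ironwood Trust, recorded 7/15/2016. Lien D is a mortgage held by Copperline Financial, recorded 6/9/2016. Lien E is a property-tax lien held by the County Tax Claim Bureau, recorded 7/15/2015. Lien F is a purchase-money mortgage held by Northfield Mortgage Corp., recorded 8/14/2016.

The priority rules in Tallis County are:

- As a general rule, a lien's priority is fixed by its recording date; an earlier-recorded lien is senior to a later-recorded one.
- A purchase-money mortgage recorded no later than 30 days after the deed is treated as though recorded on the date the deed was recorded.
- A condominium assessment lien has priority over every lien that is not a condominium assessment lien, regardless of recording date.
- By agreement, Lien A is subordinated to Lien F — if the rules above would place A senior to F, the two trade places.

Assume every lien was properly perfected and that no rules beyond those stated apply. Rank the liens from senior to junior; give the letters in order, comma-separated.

Effective dates: F was recorded 196 days after the deed — beyond 30 days — so no relation-back applies.
B is a condominium assessment lien, so it outranks all other liens regardless of date.
The other liens, earliest effective date first: E (7/15/2015), A (8/16/2015), D (6/9/2016), C (7/15/2016), F (8/14/2016).
A is senior to F before the subordination, so the two trade places.

B, E, F, D, C, A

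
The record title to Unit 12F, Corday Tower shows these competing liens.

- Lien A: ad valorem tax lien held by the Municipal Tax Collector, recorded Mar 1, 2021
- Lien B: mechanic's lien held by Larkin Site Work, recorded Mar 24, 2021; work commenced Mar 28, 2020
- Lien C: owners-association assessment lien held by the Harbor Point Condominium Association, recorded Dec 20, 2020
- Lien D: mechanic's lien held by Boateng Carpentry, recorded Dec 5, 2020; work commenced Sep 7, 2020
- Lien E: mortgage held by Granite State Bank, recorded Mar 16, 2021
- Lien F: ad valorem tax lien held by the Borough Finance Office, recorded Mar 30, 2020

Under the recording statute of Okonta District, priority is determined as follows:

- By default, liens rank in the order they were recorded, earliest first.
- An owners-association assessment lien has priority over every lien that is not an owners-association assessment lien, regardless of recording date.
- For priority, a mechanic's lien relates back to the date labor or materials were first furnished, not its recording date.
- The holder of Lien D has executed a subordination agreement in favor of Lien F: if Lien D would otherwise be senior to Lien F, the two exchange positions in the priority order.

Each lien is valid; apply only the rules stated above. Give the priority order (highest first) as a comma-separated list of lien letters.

Effective dates: B is treated as recorded Mar 28, 2020, the work-commencement date; D is treated as recorded Sep 7, 2020, the work-commencement date.
C is an owners-association assessment lien, so it outranks all other liens regardless of date.
The other liens, earliest effective date first: B (Mar 28, 2020), F (Mar 30, 2020), D (Sep 7, 2020), A (Mar 1, 2021), E (Mar 16, 2021).
Since D is not senior to F, the subordination leaves the order unchanged.

C, B, F, D, A, E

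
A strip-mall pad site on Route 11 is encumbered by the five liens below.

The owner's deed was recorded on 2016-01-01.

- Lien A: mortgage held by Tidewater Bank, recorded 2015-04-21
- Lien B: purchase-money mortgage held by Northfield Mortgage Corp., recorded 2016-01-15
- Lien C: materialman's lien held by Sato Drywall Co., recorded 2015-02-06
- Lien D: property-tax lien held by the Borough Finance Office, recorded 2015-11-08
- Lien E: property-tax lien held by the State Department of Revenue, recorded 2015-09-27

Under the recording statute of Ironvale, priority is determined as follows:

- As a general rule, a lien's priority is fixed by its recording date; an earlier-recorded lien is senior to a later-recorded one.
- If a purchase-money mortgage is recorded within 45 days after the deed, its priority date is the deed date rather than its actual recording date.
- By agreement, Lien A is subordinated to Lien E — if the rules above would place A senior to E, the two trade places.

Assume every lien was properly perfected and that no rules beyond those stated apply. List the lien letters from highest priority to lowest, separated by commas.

C, E, A, D, B

Adjusting effective dates: B's effective date is the deed date, 2016-01-01.
By effective date, earliest first: C (2015-02-06), A (2015-04-21), E (2015-09-27), D (2015-11-08), B (2016-01-01).
A would otherwise be senior to E, so under the subordination agreement A and E exchange positions.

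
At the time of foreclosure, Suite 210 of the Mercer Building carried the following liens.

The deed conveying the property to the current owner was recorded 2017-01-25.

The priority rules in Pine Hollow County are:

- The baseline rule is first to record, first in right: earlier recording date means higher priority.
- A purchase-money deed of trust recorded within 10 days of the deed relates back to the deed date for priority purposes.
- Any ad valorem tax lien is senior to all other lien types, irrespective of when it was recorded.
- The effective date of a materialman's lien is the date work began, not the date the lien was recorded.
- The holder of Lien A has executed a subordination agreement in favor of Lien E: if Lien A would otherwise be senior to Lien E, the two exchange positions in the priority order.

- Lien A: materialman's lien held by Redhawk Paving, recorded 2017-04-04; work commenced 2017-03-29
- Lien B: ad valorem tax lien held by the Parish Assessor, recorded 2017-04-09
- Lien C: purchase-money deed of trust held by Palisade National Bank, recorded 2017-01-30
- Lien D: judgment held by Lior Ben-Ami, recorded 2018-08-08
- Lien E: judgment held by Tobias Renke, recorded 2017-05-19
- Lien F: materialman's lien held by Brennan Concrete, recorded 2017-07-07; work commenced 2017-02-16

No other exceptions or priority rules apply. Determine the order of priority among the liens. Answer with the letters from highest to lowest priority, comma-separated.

B, C, F, E, A, D

Effective dates: A's effective date is 2017-03-29, when work began; C relates back to the deed date 2017-01-25; F's effective date is 2017-02-16, when work began.
B is an ad valorem tax lien and takes priority over every other lien.
The other liens, earliest effective date first: C (2017-01-25), F (2017-02-16), A (2017-03-29), E (2017-05-19), D (2018-08-08).
A is senior to E before the subordination, so the two trade places.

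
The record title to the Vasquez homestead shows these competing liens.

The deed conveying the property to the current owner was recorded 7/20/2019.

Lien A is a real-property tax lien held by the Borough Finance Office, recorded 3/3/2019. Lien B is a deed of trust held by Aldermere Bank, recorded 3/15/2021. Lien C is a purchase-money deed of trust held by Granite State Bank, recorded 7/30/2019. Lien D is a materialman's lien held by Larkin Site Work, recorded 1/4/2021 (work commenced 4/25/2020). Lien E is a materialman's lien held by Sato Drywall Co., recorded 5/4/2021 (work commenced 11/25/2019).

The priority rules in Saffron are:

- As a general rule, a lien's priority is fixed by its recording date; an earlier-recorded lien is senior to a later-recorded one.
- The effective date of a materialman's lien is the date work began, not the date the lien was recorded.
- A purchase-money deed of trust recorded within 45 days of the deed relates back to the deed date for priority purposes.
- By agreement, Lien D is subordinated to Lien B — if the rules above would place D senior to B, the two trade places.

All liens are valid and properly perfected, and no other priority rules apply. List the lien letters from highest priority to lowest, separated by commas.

A, C, E, B, D

Adjusting effective dates: C relates back to the deed date 7/20/2019; D relates back to 4/25/2020 (work commenced); E relates back to 11/25/2019 (work commenced).
Sorted by effective date: A (3/3/2019), C (7/20/2019), E (11/25/2019), D (4/25/2020), B (3/15/2021).
The subordination applies — D was senior to B — so D and B swap.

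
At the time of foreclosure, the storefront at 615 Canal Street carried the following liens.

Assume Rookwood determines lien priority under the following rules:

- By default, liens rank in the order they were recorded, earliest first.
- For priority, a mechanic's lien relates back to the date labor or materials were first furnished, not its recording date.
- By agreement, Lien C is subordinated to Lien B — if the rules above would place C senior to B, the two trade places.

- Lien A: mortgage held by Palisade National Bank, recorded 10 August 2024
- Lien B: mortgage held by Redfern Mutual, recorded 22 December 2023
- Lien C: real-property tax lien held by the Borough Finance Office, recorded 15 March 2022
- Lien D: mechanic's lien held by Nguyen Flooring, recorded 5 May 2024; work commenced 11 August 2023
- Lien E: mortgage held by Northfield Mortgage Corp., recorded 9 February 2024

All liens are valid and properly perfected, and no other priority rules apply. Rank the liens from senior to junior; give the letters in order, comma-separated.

B, D, C, E, A

First, effective dates: D's effective date is 11 August 2023, when work began.
By effective date: C (15 March 2022), D (11 August 2023), B (22 December 2023), E (9 February 2024), A (10 August 2024).
Because C would otherwise rank above B, the subordination swaps them.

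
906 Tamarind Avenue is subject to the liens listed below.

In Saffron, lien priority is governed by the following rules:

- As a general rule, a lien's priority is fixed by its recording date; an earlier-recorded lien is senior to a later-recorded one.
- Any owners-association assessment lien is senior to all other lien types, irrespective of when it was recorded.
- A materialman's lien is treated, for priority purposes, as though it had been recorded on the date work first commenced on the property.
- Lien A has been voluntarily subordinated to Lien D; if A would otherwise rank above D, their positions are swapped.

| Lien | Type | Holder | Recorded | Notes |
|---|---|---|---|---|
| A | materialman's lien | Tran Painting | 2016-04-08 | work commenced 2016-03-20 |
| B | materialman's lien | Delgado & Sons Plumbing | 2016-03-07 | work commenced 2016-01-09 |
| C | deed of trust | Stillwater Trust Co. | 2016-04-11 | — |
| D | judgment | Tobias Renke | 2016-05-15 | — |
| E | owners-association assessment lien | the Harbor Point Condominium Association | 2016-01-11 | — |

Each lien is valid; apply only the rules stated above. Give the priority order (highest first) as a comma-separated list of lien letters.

Effective dates: A relates back to 2016-03-20 (work commenced); B is treated as recorded 2016-01-09, the work-commencement date.
E is an owners-association assessment lien and takes priority over every other lien.
Ordering the rest by effective date: B (2016-01-09), A (2016-03-20), C (2016-04-11), D (2016-05-15).
A would otherwise be senior to D, so under the subordination agreement A and D exchange positions.

E, B, D, C, A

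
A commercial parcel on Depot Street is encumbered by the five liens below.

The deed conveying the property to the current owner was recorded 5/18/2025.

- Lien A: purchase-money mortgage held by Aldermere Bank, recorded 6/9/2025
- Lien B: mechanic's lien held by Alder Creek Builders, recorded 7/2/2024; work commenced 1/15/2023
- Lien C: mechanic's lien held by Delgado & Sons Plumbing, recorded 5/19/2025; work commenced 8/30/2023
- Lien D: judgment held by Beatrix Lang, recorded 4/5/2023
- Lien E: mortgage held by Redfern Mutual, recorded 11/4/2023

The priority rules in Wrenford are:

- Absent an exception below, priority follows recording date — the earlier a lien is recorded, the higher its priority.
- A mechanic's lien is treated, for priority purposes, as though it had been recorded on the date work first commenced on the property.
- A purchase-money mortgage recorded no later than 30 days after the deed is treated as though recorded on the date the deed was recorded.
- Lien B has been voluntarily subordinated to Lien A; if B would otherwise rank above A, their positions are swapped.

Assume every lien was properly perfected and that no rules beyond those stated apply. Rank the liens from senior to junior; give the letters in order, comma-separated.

Effective dates: A was recorded within the 30-day window, so its effective date is the deed date 5/18/2025; B's effective date is 1/15/2023, when work began; C's effective date is 8/30/2023, when work began.
Sorted by effective date: B (1/15/2023), D (4/5/2023), C (8/30/2023), E (11/4/2023), A (5/18/2025).
B would otherwise be senior to A, so under the subordination agreement B and A exchange positions.

A, D, C, E, B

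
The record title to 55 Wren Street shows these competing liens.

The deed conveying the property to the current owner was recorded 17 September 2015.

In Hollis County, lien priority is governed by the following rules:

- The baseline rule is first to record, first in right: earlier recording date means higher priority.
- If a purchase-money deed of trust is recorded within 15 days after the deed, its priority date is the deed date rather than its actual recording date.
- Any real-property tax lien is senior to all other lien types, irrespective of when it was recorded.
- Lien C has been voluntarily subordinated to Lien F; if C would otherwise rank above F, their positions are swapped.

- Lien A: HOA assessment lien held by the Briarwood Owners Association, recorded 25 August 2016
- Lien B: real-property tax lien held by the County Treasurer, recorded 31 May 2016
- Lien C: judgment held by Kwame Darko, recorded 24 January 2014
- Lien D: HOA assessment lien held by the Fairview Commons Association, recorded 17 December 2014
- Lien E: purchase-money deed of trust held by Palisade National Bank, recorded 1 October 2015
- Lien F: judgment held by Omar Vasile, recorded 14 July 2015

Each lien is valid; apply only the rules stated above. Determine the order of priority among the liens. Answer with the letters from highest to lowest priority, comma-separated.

Effective dates: E was recorded within the 15-day window, so its effective date is the deed date 17 September 2015.
As a real-property tax lien, B is senior to every other lien.
Remaining liens by effective date: C (24 January 2014), D (17 December 2014), F (14 July 2015), E (17 September 2015), A (25 August 2016).
The subordination applies — C was senior to F — so C and F swap.

B, F, D, C, E, A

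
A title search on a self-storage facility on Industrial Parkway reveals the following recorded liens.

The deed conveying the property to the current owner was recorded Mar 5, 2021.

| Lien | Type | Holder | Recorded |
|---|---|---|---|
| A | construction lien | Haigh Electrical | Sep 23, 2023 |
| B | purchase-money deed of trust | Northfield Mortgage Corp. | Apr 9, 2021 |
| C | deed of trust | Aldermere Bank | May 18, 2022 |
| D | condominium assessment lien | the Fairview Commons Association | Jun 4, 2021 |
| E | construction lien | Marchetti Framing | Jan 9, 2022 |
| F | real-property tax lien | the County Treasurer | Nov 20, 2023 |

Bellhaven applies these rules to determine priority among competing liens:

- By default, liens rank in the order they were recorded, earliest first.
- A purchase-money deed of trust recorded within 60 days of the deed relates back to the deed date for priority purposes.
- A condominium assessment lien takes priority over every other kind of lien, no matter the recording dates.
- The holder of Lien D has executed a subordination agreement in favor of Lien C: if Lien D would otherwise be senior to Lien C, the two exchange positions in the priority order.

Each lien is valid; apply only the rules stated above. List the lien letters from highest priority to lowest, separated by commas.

First, effective dates: B's effective date is the deed date, Mar 5, 2021.
D, as a condominium assessment lien, has superpriority and ranks first.
The other liens, earliest effective date first: B (Mar 5, 2021), E (Jan 9, 2022), C (May 18, 2022), A (Sep 23, 2023), F (Nov 20, 2023).
The subordination applies — D was senior to C — so D and C swap.

C, B, E, D, A, F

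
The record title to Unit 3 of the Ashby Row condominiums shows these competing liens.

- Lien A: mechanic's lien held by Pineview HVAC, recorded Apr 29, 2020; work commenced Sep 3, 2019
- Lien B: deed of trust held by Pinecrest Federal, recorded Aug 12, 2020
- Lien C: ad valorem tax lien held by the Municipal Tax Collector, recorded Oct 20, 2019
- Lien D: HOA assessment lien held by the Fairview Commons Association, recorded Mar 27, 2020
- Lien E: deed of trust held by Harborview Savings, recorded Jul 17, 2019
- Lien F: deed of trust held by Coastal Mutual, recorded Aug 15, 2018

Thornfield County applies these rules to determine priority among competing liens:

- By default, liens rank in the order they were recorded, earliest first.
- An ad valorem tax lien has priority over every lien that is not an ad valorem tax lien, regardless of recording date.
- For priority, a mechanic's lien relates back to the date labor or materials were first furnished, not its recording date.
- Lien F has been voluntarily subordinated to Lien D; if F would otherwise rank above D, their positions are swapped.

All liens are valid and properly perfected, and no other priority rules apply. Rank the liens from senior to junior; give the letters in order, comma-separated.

First, effective dates: A is treated as recorded Sep 3, 2019, the work-commencement date.
C is an ad valorem tax lien and takes priority over every other lien.
Ordering the rest by effective date: F (Aug 15, 2018), E (Jul 17, 2019), A (Sep 3, 2019), D (Mar 27, 2020), B (Aug 12, 2020).
Because F would otherwise rank above D, the subordination swaps them.

C, D, E, A, F, B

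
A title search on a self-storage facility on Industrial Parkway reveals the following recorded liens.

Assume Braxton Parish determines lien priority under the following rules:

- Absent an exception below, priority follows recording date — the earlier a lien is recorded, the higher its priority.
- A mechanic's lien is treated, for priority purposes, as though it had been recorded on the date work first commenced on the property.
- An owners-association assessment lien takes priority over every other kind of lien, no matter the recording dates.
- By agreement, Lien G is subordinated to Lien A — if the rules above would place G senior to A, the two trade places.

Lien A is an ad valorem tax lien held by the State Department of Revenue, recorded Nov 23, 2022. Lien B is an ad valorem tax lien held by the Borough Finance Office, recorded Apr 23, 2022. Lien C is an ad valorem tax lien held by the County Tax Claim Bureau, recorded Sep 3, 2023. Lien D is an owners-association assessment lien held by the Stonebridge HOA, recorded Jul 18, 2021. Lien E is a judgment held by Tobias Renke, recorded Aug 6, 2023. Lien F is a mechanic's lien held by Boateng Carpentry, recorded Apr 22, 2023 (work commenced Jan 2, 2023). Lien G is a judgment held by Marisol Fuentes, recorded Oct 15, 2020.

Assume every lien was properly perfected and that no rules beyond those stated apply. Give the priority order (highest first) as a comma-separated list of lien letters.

D, A, B, G, F, E, C

Effective dates after the stated exceptions: F's effective date is Jan 2, 2023, when work began.
As an owners-association assessment lien, D is senior to every other lien.
Ordering the rest by effective date: G (Oct 15, 2020), B (Apr 23, 2022), A (Nov 23, 2022), F (Jan 2, 2023), E (Aug 6, 2023), C (Sep 3, 2023).
G is senior to A before the subordination, so the two trade places.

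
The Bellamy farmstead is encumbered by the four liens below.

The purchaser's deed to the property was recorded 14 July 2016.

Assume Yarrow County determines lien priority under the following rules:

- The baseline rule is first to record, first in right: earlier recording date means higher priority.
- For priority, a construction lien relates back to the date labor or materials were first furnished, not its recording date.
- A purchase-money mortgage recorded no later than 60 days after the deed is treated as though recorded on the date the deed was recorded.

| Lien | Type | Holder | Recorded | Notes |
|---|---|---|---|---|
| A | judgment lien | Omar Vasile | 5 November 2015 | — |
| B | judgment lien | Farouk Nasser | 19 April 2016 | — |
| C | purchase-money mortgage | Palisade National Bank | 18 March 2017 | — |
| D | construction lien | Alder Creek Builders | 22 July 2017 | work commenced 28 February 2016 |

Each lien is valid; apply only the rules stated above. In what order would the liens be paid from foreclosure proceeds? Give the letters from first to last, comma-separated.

A, D, B, C

Effective dates after the stated exceptions: C missed the 60-day window (247 days after the deed), so its recording date stands; D's effective date is 28 February 2016, when work began.
By effective date: A (5 November 2015), D (28 February 2016), B (19 April 2016), C (18 March 2017).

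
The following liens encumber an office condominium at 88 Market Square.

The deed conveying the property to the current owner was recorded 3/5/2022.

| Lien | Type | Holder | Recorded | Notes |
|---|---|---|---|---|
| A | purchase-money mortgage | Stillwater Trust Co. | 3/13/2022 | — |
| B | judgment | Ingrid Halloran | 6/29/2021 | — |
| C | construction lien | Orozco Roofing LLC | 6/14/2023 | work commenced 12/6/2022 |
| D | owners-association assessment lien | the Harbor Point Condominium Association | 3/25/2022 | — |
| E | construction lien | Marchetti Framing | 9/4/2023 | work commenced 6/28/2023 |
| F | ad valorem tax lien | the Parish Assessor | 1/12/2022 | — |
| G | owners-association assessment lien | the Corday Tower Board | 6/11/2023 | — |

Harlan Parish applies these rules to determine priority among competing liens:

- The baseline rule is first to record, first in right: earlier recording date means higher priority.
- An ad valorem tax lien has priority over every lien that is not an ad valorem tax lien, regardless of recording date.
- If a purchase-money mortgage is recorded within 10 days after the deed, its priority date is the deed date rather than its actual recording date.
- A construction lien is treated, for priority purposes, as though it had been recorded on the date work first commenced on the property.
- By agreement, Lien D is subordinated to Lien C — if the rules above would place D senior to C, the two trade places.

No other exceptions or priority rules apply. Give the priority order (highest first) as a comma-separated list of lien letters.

F, B, A, C, D, G, E

Effective dates: A's effective date is the deed date, 3/5/2022; C is treated as recorded 12/6/2022, the work-commencement date; E is treated as recorded 6/28/2023, the work-commencement date.
As an ad valorem tax lien, F is senior to every other lien.
Remaining liens by effective date: B (6/29/2021), A (3/5/2022), D (3/25/2022), C (12/6/2022), G (6/11/2023), E (6/28/2023).
The subordination applies — D was senior to C — so D and C swap.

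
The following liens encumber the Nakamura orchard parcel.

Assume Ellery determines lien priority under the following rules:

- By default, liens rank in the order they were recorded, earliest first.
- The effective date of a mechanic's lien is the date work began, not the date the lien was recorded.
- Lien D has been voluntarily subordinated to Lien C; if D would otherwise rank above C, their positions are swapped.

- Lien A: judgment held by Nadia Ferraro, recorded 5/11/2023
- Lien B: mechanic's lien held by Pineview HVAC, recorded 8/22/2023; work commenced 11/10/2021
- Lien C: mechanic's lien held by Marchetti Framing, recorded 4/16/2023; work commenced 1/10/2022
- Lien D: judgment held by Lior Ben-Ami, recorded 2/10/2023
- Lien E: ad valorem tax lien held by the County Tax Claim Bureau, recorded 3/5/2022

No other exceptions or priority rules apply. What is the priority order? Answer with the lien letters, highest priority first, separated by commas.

B, C, E, D, A

First, effective dates: B is treated as recorded 11/10/2021, the work-commencement date; C is treated as recorded 1/10/2022, the work-commencement date.
Ordering by effective date: B (11/10/2021), C (1/10/2022), E (3/5/2022), D (2/10/2023), A (5/11/2023).
D is already junior to C, so the subordination agreement changes nothing.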